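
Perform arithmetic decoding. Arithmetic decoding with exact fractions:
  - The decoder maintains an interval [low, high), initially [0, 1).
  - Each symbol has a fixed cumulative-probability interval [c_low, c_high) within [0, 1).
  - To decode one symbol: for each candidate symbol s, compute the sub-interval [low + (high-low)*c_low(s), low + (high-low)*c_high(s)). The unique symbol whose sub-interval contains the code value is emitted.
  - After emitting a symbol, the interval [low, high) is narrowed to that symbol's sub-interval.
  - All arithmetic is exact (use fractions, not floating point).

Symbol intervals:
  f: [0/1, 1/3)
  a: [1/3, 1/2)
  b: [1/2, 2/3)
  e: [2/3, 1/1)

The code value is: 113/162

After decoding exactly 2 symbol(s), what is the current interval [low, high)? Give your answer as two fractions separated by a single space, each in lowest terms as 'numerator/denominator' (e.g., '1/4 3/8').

Answer: 2/3 7/9

Derivation:
Step 1: interval [0/1, 1/1), width = 1/1 - 0/1 = 1/1
  'f': [0/1 + 1/1*0/1, 0/1 + 1/1*1/3) = [0/1, 1/3)
  'a': [0/1 + 1/1*1/3, 0/1 + 1/1*1/2) = [1/3, 1/2)
  'b': [0/1 + 1/1*1/2, 0/1 + 1/1*2/3) = [1/2, 2/3)
  'e': [0/1 + 1/1*2/3, 0/1 + 1/1*1/1) = [2/3, 1/1) <- contains code 113/162
  emit 'e', narrow to [2/3, 1/1)
Step 2: interval [2/3, 1/1), width = 1/1 - 2/3 = 1/3
  'f': [2/3 + 1/3*0/1, 2/3 + 1/3*1/3) = [2/3, 7/9) <- contains code 113/162
  'a': [2/3 + 1/3*1/3, 2/3 + 1/3*1/2) = [7/9, 5/6)
  'b': [2/3 + 1/3*1/2, 2/3 + 1/3*2/3) = [5/6, 8/9)
  'e': [2/3 + 1/3*2/3, 2/3 + 1/3*1/1) = [8/9, 1/1)
  emit 'f', narrow to [2/3, 7/9)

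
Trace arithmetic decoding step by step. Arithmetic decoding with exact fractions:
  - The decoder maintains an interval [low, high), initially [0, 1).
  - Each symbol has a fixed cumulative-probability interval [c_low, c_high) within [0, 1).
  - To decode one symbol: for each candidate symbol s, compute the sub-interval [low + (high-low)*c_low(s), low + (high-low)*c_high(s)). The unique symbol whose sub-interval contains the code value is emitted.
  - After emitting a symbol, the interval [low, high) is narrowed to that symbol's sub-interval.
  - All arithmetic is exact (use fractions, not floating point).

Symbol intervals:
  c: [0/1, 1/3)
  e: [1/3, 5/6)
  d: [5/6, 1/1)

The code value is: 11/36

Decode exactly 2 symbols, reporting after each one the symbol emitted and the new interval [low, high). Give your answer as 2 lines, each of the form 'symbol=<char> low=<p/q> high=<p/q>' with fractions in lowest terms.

Step 1: interval [0/1, 1/1), width = 1/1 - 0/1 = 1/1
  'c': [0/1 + 1/1*0/1, 0/1 + 1/1*1/3) = [0/1, 1/3) <- contains code 11/36
  'e': [0/1 + 1/1*1/3, 0/1 + 1/1*5/6) = [1/3, 5/6)
  'd': [0/1 + 1/1*5/6, 0/1 + 1/1*1/1) = [5/6, 1/1)
  emit 'c', narrow to [0/1, 1/3)
Step 2: interval [0/1, 1/3), width = 1/3 - 0/1 = 1/3
  'c': [0/1 + 1/3*0/1, 0/1 + 1/3*1/3) = [0/1, 1/9)
  'e': [0/1 + 1/3*1/3, 0/1 + 1/3*5/6) = [1/9, 5/18)
  'd': [0/1 + 1/3*5/6, 0/1 + 1/3*1/1) = [5/18, 1/3) <- contains code 11/36
  emit 'd', narrow to [5/18, 1/3)

Answer: symbol=c low=0/1 high=1/3
symbol=d low=5/18 high=1/3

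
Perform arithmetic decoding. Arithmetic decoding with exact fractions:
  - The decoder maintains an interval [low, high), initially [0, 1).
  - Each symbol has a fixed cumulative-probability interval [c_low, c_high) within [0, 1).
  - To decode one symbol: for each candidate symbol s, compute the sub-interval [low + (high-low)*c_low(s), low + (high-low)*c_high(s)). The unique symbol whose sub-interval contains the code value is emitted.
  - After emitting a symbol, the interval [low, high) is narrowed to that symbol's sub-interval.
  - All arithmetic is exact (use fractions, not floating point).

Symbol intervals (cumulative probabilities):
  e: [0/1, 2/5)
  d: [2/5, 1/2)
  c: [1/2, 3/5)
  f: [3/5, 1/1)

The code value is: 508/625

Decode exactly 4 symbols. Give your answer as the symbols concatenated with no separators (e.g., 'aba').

Answer: fcef

Derivation:
Step 1: interval [0/1, 1/1), width = 1/1 - 0/1 = 1/1
  'e': [0/1 + 1/1*0/1, 0/1 + 1/1*2/5) = [0/1, 2/5)
  'd': [0/1 + 1/1*2/5, 0/1 + 1/1*1/2) = [2/5, 1/2)
  'c': [0/1 + 1/1*1/2, 0/1 + 1/1*3/5) = [1/2, 3/5)
  'f': [0/1 + 1/1*3/5, 0/1 + 1/1*1/1) = [3/5, 1/1) <- contains code 508/625
  emit 'f', narrow to [3/5, 1/1)
Step 2: interval [3/5, 1/1), width = 1/1 - 3/5 = 2/5
  'e': [3/5 + 2/5*0/1, 3/5 + 2/5*2/5) = [3/5, 19/25)
  'd': [3/5 + 2/5*2/5, 3/5 + 2/5*1/2) = [19/25, 4/5)
  'c': [3/5 + 2/5*1/2, 3/5 + 2/5*3/5) = [4/5, 21/25) <- contains code 508/625
  'f': [3/5 + 2/5*3/5, 3/5 + 2/5*1/1) = [21/25, 1/1)
  emit 'c', narrow to [4/5, 21/25)
Step 3: interval [4/5, 21/25), width = 21/25 - 4/5 = 1/25
  'e': [4/5 + 1/25*0/1, 4/5 + 1/25*2/5) = [4/5, 102/125) <- contains code 508/625
  'd': [4/5 + 1/25*2/5, 4/5 + 1/25*1/2) = [102/125, 41/50)
  'c': [4/5 + 1/25*1/2, 4/5 + 1/25*3/5) = [41/50, 103/125)
  'f': [4/5 + 1/25*3/5, 4/5 + 1/25*1/1) = [103/125, 21/25)
  emit 'e', narrow to [4/5, 102/125)
Step 4: interval [4/5, 102/125), width = 102/125 - 4/5 = 2/125
  'e': [4/5 + 2/125*0/1, 4/5 + 2/125*2/5) = [4/5, 504/625)
  'd': [4/5 + 2/125*2/5, 4/5 + 2/125*1/2) = [504/625, 101/125)
  'c': [4/5 + 2/125*1/2, 4/5 + 2/125*3/5) = [101/125, 506/625)
  'f': [4/5 + 2/125*3/5, 4/5 + 2/125*1/1) = [506/625, 102/125) <- contains code 508/625
  emit 'f', narrow to [506/625, 102/125)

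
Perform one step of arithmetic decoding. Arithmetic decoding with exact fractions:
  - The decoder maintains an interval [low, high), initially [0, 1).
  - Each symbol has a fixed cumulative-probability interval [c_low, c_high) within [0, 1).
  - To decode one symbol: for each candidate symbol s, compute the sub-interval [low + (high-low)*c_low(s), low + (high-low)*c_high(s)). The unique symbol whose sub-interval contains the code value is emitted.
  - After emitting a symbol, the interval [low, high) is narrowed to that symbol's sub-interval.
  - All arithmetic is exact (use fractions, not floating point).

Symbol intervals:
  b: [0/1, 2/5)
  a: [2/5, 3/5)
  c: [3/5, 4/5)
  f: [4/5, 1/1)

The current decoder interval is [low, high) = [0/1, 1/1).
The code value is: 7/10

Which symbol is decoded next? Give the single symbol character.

Answer: c

Derivation:
Interval width = high − low = 1/1 − 0/1 = 1/1
Scaled code = (code − low) / width = (7/10 − 0/1) / 1/1 = 7/10
  b: [0/1, 2/5) 
  a: [2/5, 3/5) 
  c: [3/5, 4/5) ← scaled code falls here ✓
  f: [4/5, 1/1) 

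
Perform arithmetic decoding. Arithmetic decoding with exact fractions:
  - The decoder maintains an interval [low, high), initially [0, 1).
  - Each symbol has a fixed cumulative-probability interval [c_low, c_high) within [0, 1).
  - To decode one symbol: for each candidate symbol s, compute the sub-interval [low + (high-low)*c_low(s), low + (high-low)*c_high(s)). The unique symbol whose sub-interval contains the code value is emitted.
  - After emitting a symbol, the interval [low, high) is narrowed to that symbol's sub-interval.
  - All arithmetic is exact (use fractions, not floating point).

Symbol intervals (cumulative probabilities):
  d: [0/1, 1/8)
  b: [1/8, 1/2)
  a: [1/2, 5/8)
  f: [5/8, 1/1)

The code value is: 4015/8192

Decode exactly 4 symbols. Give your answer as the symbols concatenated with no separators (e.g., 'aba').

Step 1: interval [0/1, 1/1), width = 1/1 - 0/1 = 1/1
  'd': [0/1 + 1/1*0/1, 0/1 + 1/1*1/8) = [0/1, 1/8)
  'b': [0/1 + 1/1*1/8, 0/1 + 1/1*1/2) = [1/8, 1/2) <- contains code 4015/8192
  'a': [0/1 + 1/1*1/2, 0/1 + 1/1*5/8) = [1/2, 5/8)
  'f': [0/1 + 1/1*5/8, 0/1 + 1/1*1/1) = [5/8, 1/1)
  emit 'b', narrow to [1/8, 1/2)
Step 2: interval [1/8, 1/2), width = 1/2 - 1/8 = 3/8
  'd': [1/8 + 3/8*0/1, 1/8 + 3/8*1/8) = [1/8, 11/64)
  'b': [1/8 + 3/8*1/8, 1/8 + 3/8*1/2) = [11/64, 5/16)
  'a': [1/8 + 3/8*1/2, 1/8 + 3/8*5/8) = [5/16, 23/64)
  'f': [1/8 + 3/8*5/8, 1/8 + 3/8*1/1) = [23/64, 1/2) <- contains code 4015/8192
  emit 'f', narrow to [23/64, 1/2)
Step 3: interval [23/64, 1/2), width = 1/2 - 23/64 = 9/64
  'd': [23/64 + 9/64*0/1, 23/64 + 9/64*1/8) = [23/64, 193/512)
  'b': [23/64 + 9/64*1/8, 23/64 + 9/64*1/2) = [193/512, 55/128)
  'a': [23/64 + 9/64*1/2, 23/64 + 9/64*5/8) = [55/128, 229/512)
  'f': [23/64 + 9/64*5/8, 23/64 + 9/64*1/1) = [229/512, 1/2) <- contains code 4015/8192
  emit 'f', narrow to [229/512, 1/2)
Step 4: interval [229/512, 1/2), width = 1/2 - 229/512 = 27/512
  'd': [229/512 + 27/512*0/1, 229/512 + 27/512*1/8) = [229/512, 1859/4096)
  'b': [229/512 + 27/512*1/8, 229/512 + 27/512*1/2) = [1859/4096, 485/1024)
  'a': [229/512 + 27/512*1/2, 229/512 + 27/512*5/8) = [485/1024, 1967/4096)
  'f': [229/512 + 27/512*5/8, 229/512 + 27/512*1/1) = [1967/4096, 1/2) <- contains code 4015/8192
  emit 'f', narrow to [1967/4096, 1/2)

Answer: bfff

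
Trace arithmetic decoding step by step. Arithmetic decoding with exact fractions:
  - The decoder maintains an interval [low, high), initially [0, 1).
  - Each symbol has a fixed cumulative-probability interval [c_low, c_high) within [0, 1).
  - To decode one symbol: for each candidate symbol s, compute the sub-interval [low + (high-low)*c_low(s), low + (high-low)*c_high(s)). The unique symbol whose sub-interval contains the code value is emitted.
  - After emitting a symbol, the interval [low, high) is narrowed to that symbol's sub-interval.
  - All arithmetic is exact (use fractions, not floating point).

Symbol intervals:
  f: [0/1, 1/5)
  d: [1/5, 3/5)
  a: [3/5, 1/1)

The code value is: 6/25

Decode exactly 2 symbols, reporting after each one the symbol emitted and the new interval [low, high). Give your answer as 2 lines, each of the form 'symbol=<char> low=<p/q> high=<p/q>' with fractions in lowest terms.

Answer: symbol=d low=1/5 high=3/5
symbol=f low=1/5 high=7/25

Derivation:
Step 1: interval [0/1, 1/1), width = 1/1 - 0/1 = 1/1
  'f': [0/1 + 1/1*0/1, 0/1 + 1/1*1/5) = [0/1, 1/5)
  'd': [0/1 + 1/1*1/5, 0/1 + 1/1*3/5) = [1/5, 3/5) <- contains code 6/25
  'a': [0/1 + 1/1*3/5, 0/1 + 1/1*1/1) = [3/5, 1/1)
  emit 'd', narrow to [1/5, 3/5)
Step 2: interval [1/5, 3/5), width = 3/5 - 1/5 = 2/5
  'f': [1/5 + 2/5*0/1, 1/5 + 2/5*1/5) = [1/5, 7/25) <- contains code 6/25
  'd': [1/5 + 2/5*1/5, 1/5 + 2/5*3/5) = [7/25, 11/25)
  'a': [1/5 + 2/5*3/5, 1/5 + 2/5*1/1) = [11/25, 3/5)
  emit 'f', narrow to [1/5, 7/25)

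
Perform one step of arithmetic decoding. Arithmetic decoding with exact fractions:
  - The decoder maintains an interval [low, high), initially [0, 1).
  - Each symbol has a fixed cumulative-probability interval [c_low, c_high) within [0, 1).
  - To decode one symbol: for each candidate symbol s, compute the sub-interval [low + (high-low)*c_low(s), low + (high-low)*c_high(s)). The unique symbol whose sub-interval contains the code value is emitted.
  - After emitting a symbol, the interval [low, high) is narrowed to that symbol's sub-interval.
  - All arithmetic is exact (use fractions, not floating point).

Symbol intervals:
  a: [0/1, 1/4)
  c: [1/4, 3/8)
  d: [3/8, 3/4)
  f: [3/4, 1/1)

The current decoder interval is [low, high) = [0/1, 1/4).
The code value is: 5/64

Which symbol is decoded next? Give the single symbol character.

Interval width = high − low = 1/4 − 0/1 = 1/4
Scaled code = (code − low) / width = (5/64 − 0/1) / 1/4 = 5/16
  a: [0/1, 1/4) 
  c: [1/4, 3/8) ← scaled code falls here ✓
  d: [3/8, 3/4) 
  f: [3/4, 1/1) 

Answer: c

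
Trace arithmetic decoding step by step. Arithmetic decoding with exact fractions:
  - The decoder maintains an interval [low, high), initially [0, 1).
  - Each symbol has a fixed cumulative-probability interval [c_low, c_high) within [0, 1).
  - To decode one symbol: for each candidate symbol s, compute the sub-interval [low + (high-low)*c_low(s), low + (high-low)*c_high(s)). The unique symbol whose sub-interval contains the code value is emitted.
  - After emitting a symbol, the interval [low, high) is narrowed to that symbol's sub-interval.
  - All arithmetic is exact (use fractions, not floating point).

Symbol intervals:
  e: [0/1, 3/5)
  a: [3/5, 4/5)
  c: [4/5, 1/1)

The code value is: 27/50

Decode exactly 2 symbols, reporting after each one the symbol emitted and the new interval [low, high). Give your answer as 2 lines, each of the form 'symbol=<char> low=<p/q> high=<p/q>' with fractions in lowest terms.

Answer: symbol=e low=0/1 high=3/5
symbol=c low=12/25 high=3/5

Derivation:
Step 1: interval [0/1, 1/1), width = 1/1 - 0/1 = 1/1
  'e': [0/1 + 1/1*0/1, 0/1 + 1/1*3/5) = [0/1, 3/5) <- contains code 27/50
  'a': [0/1 + 1/1*3/5, 0/1 + 1/1*4/5) = [3/5, 4/5)
  'c': [0/1 + 1/1*4/5, 0/1 + 1/1*1/1) = [4/5, 1/1)
  emit 'e', narrow to [0/1, 3/5)
Step 2: interval [0/1, 3/5), width = 3/5 - 0/1 = 3/5
  'e': [0/1 + 3/5*0/1, 0/1 + 3/5*3/5) = [0/1, 9/25)
  'a': [0/1 + 3/5*3/5, 0/1 + 3/5*4/5) = [9/25, 12/25)
  'c': [0/1 + 3/5*4/5, 0/1 + 3/5*1/1) = [12/25, 3/5) <- contains code 27/50
  emit 'c', narrow to [12/25, 3/5)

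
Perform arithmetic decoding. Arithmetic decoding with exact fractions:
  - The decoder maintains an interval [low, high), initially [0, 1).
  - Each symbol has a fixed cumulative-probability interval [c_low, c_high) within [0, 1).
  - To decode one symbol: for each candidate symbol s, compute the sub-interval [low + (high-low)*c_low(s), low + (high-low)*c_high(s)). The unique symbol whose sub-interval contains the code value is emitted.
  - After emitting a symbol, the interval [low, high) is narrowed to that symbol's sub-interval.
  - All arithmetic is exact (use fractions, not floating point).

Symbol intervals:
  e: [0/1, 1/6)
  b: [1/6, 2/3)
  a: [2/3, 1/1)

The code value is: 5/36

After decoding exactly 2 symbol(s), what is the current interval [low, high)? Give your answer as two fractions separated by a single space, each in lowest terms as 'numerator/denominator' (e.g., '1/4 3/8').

Step 1: interval [0/1, 1/1), width = 1/1 - 0/1 = 1/1
  'e': [0/1 + 1/1*0/1, 0/1 + 1/1*1/6) = [0/1, 1/6) <- contains code 5/36
  'b': [0/1 + 1/1*1/6, 0/1 + 1/1*2/3) = [1/6, 2/3)
  'a': [0/1 + 1/1*2/3, 0/1 + 1/1*1/1) = [2/3, 1/1)
  emit 'e', narrow to [0/1, 1/6)
Step 2: interval [0/1, 1/6), width = 1/6 - 0/1 = 1/6
  'e': [0/1 + 1/6*0/1, 0/1 + 1/6*1/6) = [0/1, 1/36)
  'b': [0/1 + 1/6*1/6, 0/1 + 1/6*2/3) = [1/36, 1/9)
  'a': [0/1 + 1/6*2/3, 0/1 + 1/6*1/1) = [1/9, 1/6) <- contains code 5/36
  emit 'a', narrow to [1/9, 1/6)

Answer: 1/9 1/6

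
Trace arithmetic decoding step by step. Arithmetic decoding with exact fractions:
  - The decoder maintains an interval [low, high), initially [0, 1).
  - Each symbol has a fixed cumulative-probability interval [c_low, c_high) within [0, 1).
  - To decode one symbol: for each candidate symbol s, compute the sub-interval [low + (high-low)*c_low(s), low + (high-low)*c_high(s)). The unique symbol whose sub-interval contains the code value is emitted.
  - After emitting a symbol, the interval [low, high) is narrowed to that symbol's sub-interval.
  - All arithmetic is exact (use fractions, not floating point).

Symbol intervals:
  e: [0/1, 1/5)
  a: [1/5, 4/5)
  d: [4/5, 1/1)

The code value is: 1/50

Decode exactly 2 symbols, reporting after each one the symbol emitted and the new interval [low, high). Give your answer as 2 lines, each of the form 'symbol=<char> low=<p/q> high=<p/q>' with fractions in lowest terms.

Step 1: interval [0/1, 1/1), width = 1/1 - 0/1 = 1/1
  'e': [0/1 + 1/1*0/1, 0/1 + 1/1*1/5) = [0/1, 1/5) <- contains code 1/50
  'a': [0/1 + 1/1*1/5, 0/1 + 1/1*4/5) = [1/5, 4/5)
  'd': [0/1 + 1/1*4/5, 0/1 + 1/1*1/1) = [4/5, 1/1)
  emit 'e', narrow to [0/1, 1/5)
Step 2: interval [0/1, 1/5), width = 1/5 - 0/1 = 1/5
  'e': [0/1 + 1/5*0/1, 0/1 + 1/5*1/5) = [0/1, 1/25) <- contains code 1/50
  'a': [0/1 + 1/5*1/5, 0/1 + 1/5*4/5) = [1/25, 4/25)
  'd': [0/1 + 1/5*4/5, 0/1 + 1/5*1/1) = [4/25, 1/5)
  emit 'e', narrow to [0/1, 1/25)

Answer: symbol=e low=0/1 high=1/5
symbol=e low=0/1 high=1/25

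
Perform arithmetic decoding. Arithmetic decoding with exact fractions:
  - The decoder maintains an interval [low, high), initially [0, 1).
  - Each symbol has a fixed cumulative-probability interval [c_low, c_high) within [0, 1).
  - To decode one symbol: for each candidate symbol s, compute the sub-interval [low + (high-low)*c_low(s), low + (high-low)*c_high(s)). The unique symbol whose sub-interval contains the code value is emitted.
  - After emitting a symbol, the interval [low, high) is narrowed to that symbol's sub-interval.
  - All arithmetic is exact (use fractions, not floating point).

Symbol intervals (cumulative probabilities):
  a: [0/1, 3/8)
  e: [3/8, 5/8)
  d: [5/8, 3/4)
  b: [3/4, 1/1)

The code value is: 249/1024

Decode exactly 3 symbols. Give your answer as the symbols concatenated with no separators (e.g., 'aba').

Step 1: interval [0/1, 1/1), width = 1/1 - 0/1 = 1/1
  'a': [0/1 + 1/1*0/1, 0/1 + 1/1*3/8) = [0/1, 3/8) <- contains code 249/1024
  'e': [0/1 + 1/1*3/8, 0/1 + 1/1*5/8) = [3/8, 5/8)
  'd': [0/1 + 1/1*5/8, 0/1 + 1/1*3/4) = [5/8, 3/4)
  'b': [0/1 + 1/1*3/4, 0/1 + 1/1*1/1) = [3/4, 1/1)
  emit 'a', narrow to [0/1, 3/8)
Step 2: interval [0/1, 3/8), width = 3/8 - 0/1 = 3/8
  'a': [0/1 + 3/8*0/1, 0/1 + 3/8*3/8) = [0/1, 9/64)
  'e': [0/1 + 3/8*3/8, 0/1 + 3/8*5/8) = [9/64, 15/64)
  'd': [0/1 + 3/8*5/8, 0/1 + 3/8*3/4) = [15/64, 9/32) <- contains code 249/1024
  'b': [0/1 + 3/8*3/4, 0/1 + 3/8*1/1) = [9/32, 3/8)
  emit 'd', narrow to [15/64, 9/32)
Step 3: interval [15/64, 9/32), width = 9/32 - 15/64 = 3/64
  'a': [15/64 + 3/64*0/1, 15/64 + 3/64*3/8) = [15/64, 129/512) <- contains code 249/1024
  'e': [15/64 + 3/64*3/8, 15/64 + 3/64*5/8) = [129/512, 135/512)
  'd': [15/64 + 3/64*5/8, 15/64 + 3/64*3/4) = [135/512, 69/256)
  'b': [15/64 + 3/64*3/4, 15/64 + 3/64*1/1) = [69/256, 9/32)
  emit 'a', narrow to [15/64, 129/512)

Answer: ada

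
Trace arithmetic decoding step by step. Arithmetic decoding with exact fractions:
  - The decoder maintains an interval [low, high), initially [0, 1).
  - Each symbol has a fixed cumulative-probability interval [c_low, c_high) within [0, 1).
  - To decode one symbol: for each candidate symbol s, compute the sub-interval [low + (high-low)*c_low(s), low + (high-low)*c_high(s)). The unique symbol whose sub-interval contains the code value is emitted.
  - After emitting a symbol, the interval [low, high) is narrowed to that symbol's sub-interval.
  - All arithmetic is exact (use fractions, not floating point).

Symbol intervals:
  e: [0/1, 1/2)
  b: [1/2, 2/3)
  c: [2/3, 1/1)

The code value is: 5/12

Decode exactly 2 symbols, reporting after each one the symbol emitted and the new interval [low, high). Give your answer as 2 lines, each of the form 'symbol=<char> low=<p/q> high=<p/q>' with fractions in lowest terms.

Step 1: interval [0/1, 1/1), width = 1/1 - 0/1 = 1/1
  'e': [0/1 + 1/1*0/1, 0/1 + 1/1*1/2) = [0/1, 1/2) <- contains code 5/12
  'b': [0/1 + 1/1*1/2, 0/1 + 1/1*2/3) = [1/2, 2/3)
  'c': [0/1 + 1/1*2/3, 0/1 + 1/1*1/1) = [2/3, 1/1)
  emit 'e', narrow to [0/1, 1/2)
Step 2: interval [0/1, 1/2), width = 1/2 - 0/1 = 1/2
  'e': [0/1 + 1/2*0/1, 0/1 + 1/2*1/2) = [0/1, 1/4)
  'b': [0/1 + 1/2*1/2, 0/1 + 1/2*2/3) = [1/4, 1/3)
  'c': [0/1 + 1/2*2/3, 0/1 + 1/2*1/1) = [1/3, 1/2) <- contains code 5/12
  emit 'c', narrow to [1/3, 1/2)

Answer: symbol=e low=0/1 high=1/2
symbol=c low=1/3 high=1/2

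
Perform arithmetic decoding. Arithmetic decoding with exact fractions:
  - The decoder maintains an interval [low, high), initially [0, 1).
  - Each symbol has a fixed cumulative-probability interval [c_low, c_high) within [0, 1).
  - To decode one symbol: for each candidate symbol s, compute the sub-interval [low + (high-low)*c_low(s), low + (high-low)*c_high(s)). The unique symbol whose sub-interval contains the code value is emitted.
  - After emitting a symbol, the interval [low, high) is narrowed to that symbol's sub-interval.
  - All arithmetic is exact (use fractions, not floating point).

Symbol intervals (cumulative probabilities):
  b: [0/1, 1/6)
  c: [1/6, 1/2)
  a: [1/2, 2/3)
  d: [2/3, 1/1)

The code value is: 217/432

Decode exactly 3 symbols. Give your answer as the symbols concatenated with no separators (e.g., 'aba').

Answer: abb

Derivation:
Step 1: interval [0/1, 1/1), width = 1/1 - 0/1 = 1/1
  'b': [0/1 + 1/1*0/1, 0/1 + 1/1*1/6) = [0/1, 1/6)
  'c': [0/1 + 1/1*1/6, 0/1 + 1/1*1/2) = [1/6, 1/2)
  'a': [0/1 + 1/1*1/2, 0/1 + 1/1*2/3) = [1/2, 2/3) <- contains code 217/432
  'd': [0/1 + 1/1*2/3, 0/1 + 1/1*1/1) = [2/3, 1/1)
  emit 'a', narrow to [1/2, 2/3)
Step 2: interval [1/2, 2/3), width = 2/3 - 1/2 = 1/6
  'b': [1/2 + 1/6*0/1, 1/2 + 1/6*1/6) = [1/2, 19/36) <- contains code 217/432
  'c': [1/2 + 1/6*1/6, 1/2 + 1/6*1/2) = [19/36, 7/12)
  'a': [1/2 + 1/6*1/2, 1/2 + 1/6*2/3) = [7/12, 11/18)
  'd': [1/2 + 1/6*2/3, 1/2 + 1/6*1/1) = [11/18, 2/3)
  emit 'b', narrow to [1/2, 19/36)
Step 3: interval [1/2, 19/36), width = 19/36 - 1/2 = 1/36
  'b': [1/2 + 1/36*0/1, 1/2 + 1/36*1/6) = [1/2, 109/216) <- contains code 217/432
  'c': [1/2 + 1/36*1/6, 1/2 + 1/36*1/2) = [109/216, 37/72)
  'a': [1/2 + 1/36*1/2, 1/2 + 1/36*2/3) = [37/72, 14/27)
  'd': [1/2 + 1/36*2/3, 1/2 + 1/36*1/1) = [14/27, 19/36)
  emit 'b', narrow to [1/2, 109/216)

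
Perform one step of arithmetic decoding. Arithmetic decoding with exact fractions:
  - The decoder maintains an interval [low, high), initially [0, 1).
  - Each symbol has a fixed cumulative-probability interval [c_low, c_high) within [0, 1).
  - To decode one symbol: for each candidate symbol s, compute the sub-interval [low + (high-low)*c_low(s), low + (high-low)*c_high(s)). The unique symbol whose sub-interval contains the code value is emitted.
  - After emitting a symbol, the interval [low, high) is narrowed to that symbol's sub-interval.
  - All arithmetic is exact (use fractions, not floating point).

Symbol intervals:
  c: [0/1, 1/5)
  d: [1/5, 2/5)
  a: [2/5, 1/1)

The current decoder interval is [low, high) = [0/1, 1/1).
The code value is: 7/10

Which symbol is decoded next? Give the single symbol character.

Answer: a

Derivation:
Interval width = high − low = 1/1 − 0/1 = 1/1
Scaled code = (code − low) / width = (7/10 − 0/1) / 1/1 = 7/10
  c: [0/1, 1/5) 
  d: [1/5, 2/5) 
  a: [2/5, 1/1) ← scaled code falls here ✓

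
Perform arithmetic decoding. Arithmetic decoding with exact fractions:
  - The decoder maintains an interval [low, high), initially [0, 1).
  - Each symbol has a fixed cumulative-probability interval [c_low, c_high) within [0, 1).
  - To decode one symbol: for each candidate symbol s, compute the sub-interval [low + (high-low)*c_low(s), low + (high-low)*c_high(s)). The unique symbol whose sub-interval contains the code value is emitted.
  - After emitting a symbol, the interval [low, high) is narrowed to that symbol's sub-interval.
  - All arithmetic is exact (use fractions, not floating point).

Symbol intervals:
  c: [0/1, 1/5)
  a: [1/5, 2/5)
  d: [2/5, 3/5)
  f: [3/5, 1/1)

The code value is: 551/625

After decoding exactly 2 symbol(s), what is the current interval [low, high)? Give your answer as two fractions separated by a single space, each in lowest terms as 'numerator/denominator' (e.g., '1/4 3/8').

Answer: 21/25 1/1

Derivation:
Step 1: interval [0/1, 1/1), width = 1/1 - 0/1 = 1/1
  'c': [0/1 + 1/1*0/1, 0/1 + 1/1*1/5) = [0/1, 1/5)
  'a': [0/1 + 1/1*1/5, 0/1 + 1/1*2/5) = [1/5, 2/5)
  'd': [0/1 + 1/1*2/5, 0/1 + 1/1*3/5) = [2/5, 3/5)
  'f': [0/1 + 1/1*3/5, 0/1 + 1/1*1/1) = [3/5, 1/1) <- contains code 551/625
  emit 'f', narrow to [3/5, 1/1)
Step 2: interval [3/5, 1/1), width = 1/1 - 3/5 = 2/5
  'c': [3/5 + 2/5*0/1, 3/5 + 2/5*1/5) = [3/5, 17/25)
  'a': [3/5 + 2/5*1/5, 3/5 + 2/5*2/5) = [17/25, 19/25)
  'd': [3/5 + 2/5*2/5, 3/5 + 2/5*3/5) = [19/25, 21/25)
  'f': [3/5 + 2/5*3/5, 3/5 + 2/5*1/1) = [21/25, 1/1) <- contains code 551/625
  emit 'f', narrow to [21/25, 1/1)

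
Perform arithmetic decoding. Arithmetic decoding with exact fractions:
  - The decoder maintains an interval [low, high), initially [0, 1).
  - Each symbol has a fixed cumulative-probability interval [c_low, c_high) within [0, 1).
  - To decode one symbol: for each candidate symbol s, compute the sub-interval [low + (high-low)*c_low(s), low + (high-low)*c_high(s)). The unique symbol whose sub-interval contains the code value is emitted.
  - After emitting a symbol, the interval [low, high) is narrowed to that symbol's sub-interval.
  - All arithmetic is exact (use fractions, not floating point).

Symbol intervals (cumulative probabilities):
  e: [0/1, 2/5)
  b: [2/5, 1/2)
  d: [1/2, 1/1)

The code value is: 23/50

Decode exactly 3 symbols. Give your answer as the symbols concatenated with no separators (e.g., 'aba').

Answer: bde

Derivation:
Step 1: interval [0/1, 1/1), width = 1/1 - 0/1 = 1/1
  'e': [0/1 + 1/1*0/1, 0/1 + 1/1*2/5) = [0/1, 2/5)
  'b': [0/1 + 1/1*2/5, 0/1 + 1/1*1/2) = [2/5, 1/2) <- contains code 23/50
  'd': [0/1 + 1/1*1/2, 0/1 + 1/1*1/1) = [1/2, 1/1)
  emit 'b', narrow to [2/5, 1/2)
Step 2: interval [2/5, 1/2), width = 1/2 - 2/5 = 1/10
  'e': [2/5 + 1/10*0/1, 2/5 + 1/10*2/5) = [2/5, 11/25)
  'b': [2/5 + 1/10*2/5, 2/5 + 1/10*1/2) = [11/25, 9/20)
  'd': [2/5 + 1/10*1/2, 2/5 + 1/10*1/1) = [9/20, 1/2) <- contains code 23/50
  emit 'd', narrow to [9/20, 1/2)
Step 3: interval [9/20, 1/2), width = 1/2 - 9/20 = 1/20
  'e': [9/20 + 1/20*0/1, 9/20 + 1/20*2/5) = [9/20, 47/100) <- contains code 23/50
  'b': [9/20 + 1/20*2/5, 9/20 + 1/20*1/2) = [47/100, 19/40)
  'd': [9/20 + 1/20*1/2, 9/20 + 1/20*1/1) = [19/40, 1/2)
  emit 'e', narrow to [9/20, 47/100)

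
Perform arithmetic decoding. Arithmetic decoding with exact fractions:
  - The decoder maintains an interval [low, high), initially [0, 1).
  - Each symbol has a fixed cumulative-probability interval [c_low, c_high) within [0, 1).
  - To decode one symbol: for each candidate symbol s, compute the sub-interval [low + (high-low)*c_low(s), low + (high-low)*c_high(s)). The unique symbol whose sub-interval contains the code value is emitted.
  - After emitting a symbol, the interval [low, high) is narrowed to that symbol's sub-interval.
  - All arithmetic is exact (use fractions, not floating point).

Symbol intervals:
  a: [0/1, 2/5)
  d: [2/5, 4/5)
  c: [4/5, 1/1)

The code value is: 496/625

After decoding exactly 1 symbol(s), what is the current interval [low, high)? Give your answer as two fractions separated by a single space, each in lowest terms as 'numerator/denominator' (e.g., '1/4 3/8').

Answer: 2/5 4/5

Derivation:
Step 1: interval [0/1, 1/1), width = 1/1 - 0/1 = 1/1
  'a': [0/1 + 1/1*0/1, 0/1 + 1/1*2/5) = [0/1, 2/5)
  'd': [0/1 + 1/1*2/5, 0/1 + 1/1*4/5) = [2/5, 4/5) <- contains code 496/625
  'c': [0/1 + 1/1*4/5, 0/1 + 1/1*1/1) = [4/5, 1/1)
  emit 'd', narrow to [2/5, 4/5)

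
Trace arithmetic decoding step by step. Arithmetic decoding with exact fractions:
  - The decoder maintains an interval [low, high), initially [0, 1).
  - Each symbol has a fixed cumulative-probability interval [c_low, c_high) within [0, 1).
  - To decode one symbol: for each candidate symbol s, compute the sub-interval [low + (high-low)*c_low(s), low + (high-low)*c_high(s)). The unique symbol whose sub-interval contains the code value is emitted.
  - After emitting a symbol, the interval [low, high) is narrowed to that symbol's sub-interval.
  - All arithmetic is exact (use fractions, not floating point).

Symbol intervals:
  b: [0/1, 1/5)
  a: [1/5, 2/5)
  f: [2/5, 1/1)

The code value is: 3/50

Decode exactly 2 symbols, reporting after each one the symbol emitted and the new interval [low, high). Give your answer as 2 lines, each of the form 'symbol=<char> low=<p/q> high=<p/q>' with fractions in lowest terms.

Answer: symbol=b low=0/1 high=1/5
symbol=a low=1/25 high=2/25

Derivation:
Step 1: interval [0/1, 1/1), width = 1/1 - 0/1 = 1/1
  'b': [0/1 + 1/1*0/1, 0/1 + 1/1*1/5) = [0/1, 1/5) <- contains code 3/50
  'a': [0/1 + 1/1*1/5, 0/1 + 1/1*2/5) = [1/5, 2/5)
  'f': [0/1 + 1/1*2/5, 0/1 + 1/1*1/1) = [2/5, 1/1)
  emit 'b', narrow to [0/1, 1/5)
Step 2: interval [0/1, 1/5), width = 1/5 - 0/1 = 1/5
  'b': [0/1 + 1/5*0/1, 0/1 + 1/5*1/5) = [0/1, 1/25)
  'a': [0/1 + 1/5*1/5, 0/1 + 1/5*2/5) = [1/25, 2/25) <- contains code 3/50
  'f': [0/1 + 1/5*2/5, 0/1 + 1/5*1/1) = [2/25, 1/5)
  emit 'a', narrow to [1/25, 2/25)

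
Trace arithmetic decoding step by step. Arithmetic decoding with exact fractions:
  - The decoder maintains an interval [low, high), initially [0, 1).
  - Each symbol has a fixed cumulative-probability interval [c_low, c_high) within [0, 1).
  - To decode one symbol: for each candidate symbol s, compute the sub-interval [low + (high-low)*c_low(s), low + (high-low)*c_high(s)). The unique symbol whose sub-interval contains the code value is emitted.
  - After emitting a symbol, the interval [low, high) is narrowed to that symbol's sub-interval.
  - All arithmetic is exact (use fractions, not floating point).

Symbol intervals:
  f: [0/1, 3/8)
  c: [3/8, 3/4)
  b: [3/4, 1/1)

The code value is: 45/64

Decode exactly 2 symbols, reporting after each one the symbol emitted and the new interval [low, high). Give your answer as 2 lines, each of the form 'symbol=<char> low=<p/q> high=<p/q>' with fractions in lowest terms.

Step 1: interval [0/1, 1/1), width = 1/1 - 0/1 = 1/1
  'f': [0/1 + 1/1*0/1, 0/1 + 1/1*3/8) = [0/1, 3/8)
  'c': [0/1 + 1/1*3/8, 0/1 + 1/1*3/4) = [3/8, 3/4) <- contains code 45/64
  'b': [0/1 + 1/1*3/4, 0/1 + 1/1*1/1) = [3/4, 1/1)
  emit 'c', narrow to [3/8, 3/4)
Step 2: interval [3/8, 3/4), width = 3/4 - 3/8 = 3/8
  'f': [3/8 + 3/8*0/1, 3/8 + 3/8*3/8) = [3/8, 33/64)
  'c': [3/8 + 3/8*3/8, 3/8 + 3/8*3/4) = [33/64, 21/32)
  'b': [3/8 + 3/8*3/4, 3/8 + 3/8*1/1) = [21/32, 3/4) <- contains code 45/64
  emit 'b', narrow to [21/32, 3/4)

Answer: symbol=c low=3/8 high=3/4
symbol=b low=21/32 high=3/4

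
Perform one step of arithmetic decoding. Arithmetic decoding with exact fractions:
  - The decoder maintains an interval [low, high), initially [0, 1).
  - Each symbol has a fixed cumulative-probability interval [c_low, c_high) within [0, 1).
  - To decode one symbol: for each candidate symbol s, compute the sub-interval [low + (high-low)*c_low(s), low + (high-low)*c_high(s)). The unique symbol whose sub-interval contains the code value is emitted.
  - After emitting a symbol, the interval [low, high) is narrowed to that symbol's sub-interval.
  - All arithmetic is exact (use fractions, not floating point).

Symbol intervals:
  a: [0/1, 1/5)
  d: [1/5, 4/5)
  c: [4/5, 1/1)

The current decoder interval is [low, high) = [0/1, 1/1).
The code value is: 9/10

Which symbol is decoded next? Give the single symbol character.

Interval width = high − low = 1/1 − 0/1 = 1/1
Scaled code = (code − low) / width = (9/10 − 0/1) / 1/1 = 9/10
  a: [0/1, 1/5) 
  d: [1/5, 4/5) 
  c: [4/5, 1/1) ← scaled code falls here ✓

Answer: c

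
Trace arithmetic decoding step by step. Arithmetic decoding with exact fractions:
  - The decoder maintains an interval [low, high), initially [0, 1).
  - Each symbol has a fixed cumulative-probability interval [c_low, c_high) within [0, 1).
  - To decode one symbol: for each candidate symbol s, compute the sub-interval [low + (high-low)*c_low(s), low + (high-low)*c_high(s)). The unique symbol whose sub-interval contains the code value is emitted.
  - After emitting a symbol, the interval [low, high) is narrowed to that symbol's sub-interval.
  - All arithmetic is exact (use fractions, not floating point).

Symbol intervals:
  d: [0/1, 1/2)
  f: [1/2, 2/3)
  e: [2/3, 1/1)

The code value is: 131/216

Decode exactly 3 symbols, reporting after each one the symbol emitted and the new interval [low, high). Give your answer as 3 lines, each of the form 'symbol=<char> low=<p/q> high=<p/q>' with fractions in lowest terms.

Answer: symbol=f low=1/2 high=2/3
symbol=f low=7/12 high=11/18
symbol=e low=65/108 high=11/18

Derivation:
Step 1: interval [0/1, 1/1), width = 1/1 - 0/1 = 1/1
  'd': [0/1 + 1/1*0/1, 0/1 + 1/1*1/2) = [0/1, 1/2)
  'f': [0/1 + 1/1*1/2, 0/1 + 1/1*2/3) = [1/2, 2/3) <- contains code 131/216
  'e': [0/1 + 1/1*2/3, 0/1 + 1/1*1/1) = [2/3, 1/1)
  emit 'f', narrow to [1/2, 2/3)
Step 2: interval [1/2, 2/3), width = 2/3 - 1/2 = 1/6
  'd': [1/2 + 1/6*0/1, 1/2 + 1/6*1/2) = [1/2, 7/12)
  'f': [1/2 + 1/6*1/2, 1/2 + 1/6*2/3) = [7/12, 11/18) <- contains code 131/216
  'e': [1/2 + 1/6*2/3, 1/2 + 1/6*1/1) = [11/18, 2/3)
  emit 'f', narrow to [7/12, 11/18)
Step 3: interval [7/12, 11/18), width = 11/18 - 7/12 = 1/36
  'd': [7/12 + 1/36*0/1, 7/12 + 1/36*1/2) = [7/12, 43/72)
  'f': [7/12 + 1/36*1/2, 7/12 + 1/36*2/3) = [43/72, 65/108)
  'e': [7/12 + 1/36*2/3, 7/12 + 1/36*1/1) = [65/108, 11/18) <- contains code 131/216
  emit 'e', narrow to [65/108, 11/18)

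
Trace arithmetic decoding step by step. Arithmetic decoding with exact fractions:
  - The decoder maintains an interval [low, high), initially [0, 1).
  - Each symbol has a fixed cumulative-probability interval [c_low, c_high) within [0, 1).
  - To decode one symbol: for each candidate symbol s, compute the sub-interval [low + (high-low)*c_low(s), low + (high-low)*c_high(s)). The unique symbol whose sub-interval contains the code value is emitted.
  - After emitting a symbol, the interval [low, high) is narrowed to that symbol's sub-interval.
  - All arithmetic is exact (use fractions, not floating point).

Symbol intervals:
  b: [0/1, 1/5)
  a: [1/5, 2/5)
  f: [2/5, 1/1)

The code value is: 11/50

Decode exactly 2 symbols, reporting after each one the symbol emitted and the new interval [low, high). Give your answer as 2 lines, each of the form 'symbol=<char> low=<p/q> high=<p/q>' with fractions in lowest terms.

Step 1: interval [0/1, 1/1), width = 1/1 - 0/1 = 1/1
  'b': [0/1 + 1/1*0/1, 0/1 + 1/1*1/5) = [0/1, 1/5)
  'a': [0/1 + 1/1*1/5, 0/1 + 1/1*2/5) = [1/5, 2/5) <- contains code 11/50
  'f': [0/1 + 1/1*2/5, 0/1 + 1/1*1/1) = [2/5, 1/1)
  emit 'a', narrow to [1/5, 2/5)
Step 2: interval [1/5, 2/5), width = 2/5 - 1/5 = 1/5
  'b': [1/5 + 1/5*0/1, 1/5 + 1/5*1/5) = [1/5, 6/25) <- contains code 11/50
  'a': [1/5 + 1/5*1/5, 1/5 + 1/5*2/5) = [6/25, 7/25)
  'f': [1/5 + 1/5*2/5, 1/5 + 1/5*1/1) = [7/25, 2/5)
  emit 'b', narrow to [1/5, 6/25)

Answer: symbol=a low=1/5 high=2/5
symbol=b low=1/5 high=6/25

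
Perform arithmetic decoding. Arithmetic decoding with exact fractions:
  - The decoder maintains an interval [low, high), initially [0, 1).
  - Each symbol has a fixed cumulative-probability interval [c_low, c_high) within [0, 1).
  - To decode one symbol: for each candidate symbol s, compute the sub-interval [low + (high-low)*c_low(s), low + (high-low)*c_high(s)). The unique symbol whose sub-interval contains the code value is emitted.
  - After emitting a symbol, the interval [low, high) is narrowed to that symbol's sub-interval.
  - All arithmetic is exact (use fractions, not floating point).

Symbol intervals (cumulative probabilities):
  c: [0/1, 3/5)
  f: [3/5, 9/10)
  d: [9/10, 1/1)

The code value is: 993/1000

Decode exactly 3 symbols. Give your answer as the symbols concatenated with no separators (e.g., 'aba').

Answer: ddc

Derivation:
Step 1: interval [0/1, 1/1), width = 1/1 - 0/1 = 1/1
  'c': [0/1 + 1/1*0/1, 0/1 + 1/1*3/5) = [0/1, 3/5)
  'f': [0/1 + 1/1*3/5, 0/1 + 1/1*9/10) = [3/5, 9/10)
  'd': [0/1 + 1/1*9/10, 0/1 + 1/1*1/1) = [9/10, 1/1) <- contains code 993/1000
  emit 'd', narrow to [9/10, 1/1)
Step 2: interval [9/10, 1/1), width = 1/1 - 9/10 = 1/10
  'c': [9/10 + 1/10*0/1, 9/10 + 1/10*3/5) = [9/10, 24/25)
  'f': [9/10 + 1/10*3/5, 9/10 + 1/10*9/10) = [24/25, 99/100)
  'd': [9/10 + 1/10*9/10, 9/10 + 1/10*1/1) = [99/100, 1/1) <- contains code 993/1000
  emit 'd', narrow to [99/100, 1/1)
Step 3: interval [99/100, 1/1), width = 1/1 - 99/100 = 1/100
  'c': [99/100 + 1/100*0/1, 99/100 + 1/100*3/5) = [99/100, 249/250) <- contains code 993/1000
  'f': [99/100 + 1/100*3/5, 99/100 + 1/100*9/10) = [249/250, 999/1000)
  'd': [99/100 + 1/100*9/10, 99/100 + 1/100*1/1) = [999/1000, 1/1)
  emit 'c', narrow to [99/100, 249/250)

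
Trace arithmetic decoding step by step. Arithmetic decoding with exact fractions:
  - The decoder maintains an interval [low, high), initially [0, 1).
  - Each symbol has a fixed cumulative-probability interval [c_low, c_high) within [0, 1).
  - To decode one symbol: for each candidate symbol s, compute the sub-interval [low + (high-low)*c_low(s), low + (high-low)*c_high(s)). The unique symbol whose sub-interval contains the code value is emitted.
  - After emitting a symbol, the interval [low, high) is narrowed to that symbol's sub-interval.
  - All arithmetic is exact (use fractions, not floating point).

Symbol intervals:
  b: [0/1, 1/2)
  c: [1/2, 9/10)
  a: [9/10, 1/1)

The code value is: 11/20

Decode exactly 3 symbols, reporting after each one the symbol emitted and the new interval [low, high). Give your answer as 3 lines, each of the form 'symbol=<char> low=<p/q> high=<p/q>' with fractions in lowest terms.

Step 1: interval [0/1, 1/1), width = 1/1 - 0/1 = 1/1
  'b': [0/1 + 1/1*0/1, 0/1 + 1/1*1/2) = [0/1, 1/2)
  'c': [0/1 + 1/1*1/2, 0/1 + 1/1*9/10) = [1/2, 9/10) <- contains code 11/20
  'a': [0/1 + 1/1*9/10, 0/1 + 1/1*1/1) = [9/10, 1/1)
  emit 'c', narrow to [1/2, 9/10)
Step 2: interval [1/2, 9/10), width = 9/10 - 1/2 = 2/5
  'b': [1/2 + 2/5*0/1, 1/2 + 2/5*1/2) = [1/2, 7/10) <- contains code 11/20
  'c': [1/2 + 2/5*1/2, 1/2 + 2/5*9/10) = [7/10, 43/50)
  'a': [1/2 + 2/5*9/10, 1/2 + 2/5*1/1) = [43/50, 9/10)
  emit 'b', narrow to [1/2, 7/10)
Step 3: interval [1/2, 7/10), width = 7/10 - 1/2 = 1/5
  'b': [1/2 + 1/5*0/1, 1/2 + 1/5*1/2) = [1/2, 3/5) <- contains code 11/20
  'c': [1/2 + 1/5*1/2, 1/2 + 1/5*9/10) = [3/5, 17/25)
  'a': [1/2 + 1/5*9/10, 1/2 + 1/5*1/1) = [17/25, 7/10)
  emit 'b', narrow to [1/2, 3/5)

Answer: symbol=c low=1/2 high=9/10
symbol=b low=1/2 high=7/10
symbol=b low=1/2 high=3/5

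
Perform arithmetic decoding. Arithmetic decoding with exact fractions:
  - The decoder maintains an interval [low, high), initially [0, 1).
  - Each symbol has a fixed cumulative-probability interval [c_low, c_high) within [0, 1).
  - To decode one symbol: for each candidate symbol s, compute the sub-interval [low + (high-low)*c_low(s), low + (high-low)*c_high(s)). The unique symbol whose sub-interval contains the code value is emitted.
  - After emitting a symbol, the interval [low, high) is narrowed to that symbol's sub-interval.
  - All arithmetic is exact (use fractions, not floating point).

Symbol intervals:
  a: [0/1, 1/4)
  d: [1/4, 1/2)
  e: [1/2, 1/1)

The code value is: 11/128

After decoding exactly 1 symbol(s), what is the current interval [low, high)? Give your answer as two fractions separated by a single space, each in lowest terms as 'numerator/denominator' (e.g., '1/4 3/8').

Step 1: interval [0/1, 1/1), width = 1/1 - 0/1 = 1/1
  'a': [0/1 + 1/1*0/1, 0/1 + 1/1*1/4) = [0/1, 1/4) <- contains code 11/128
  'd': [0/1 + 1/1*1/4, 0/1 + 1/1*1/2) = [1/4, 1/2)
  'e': [0/1 + 1/1*1/2, 0/1 + 1/1*1/1) = [1/2, 1/1)
  emit 'a', narrow to [0/1, 1/4)

Answer: 0/1 1/4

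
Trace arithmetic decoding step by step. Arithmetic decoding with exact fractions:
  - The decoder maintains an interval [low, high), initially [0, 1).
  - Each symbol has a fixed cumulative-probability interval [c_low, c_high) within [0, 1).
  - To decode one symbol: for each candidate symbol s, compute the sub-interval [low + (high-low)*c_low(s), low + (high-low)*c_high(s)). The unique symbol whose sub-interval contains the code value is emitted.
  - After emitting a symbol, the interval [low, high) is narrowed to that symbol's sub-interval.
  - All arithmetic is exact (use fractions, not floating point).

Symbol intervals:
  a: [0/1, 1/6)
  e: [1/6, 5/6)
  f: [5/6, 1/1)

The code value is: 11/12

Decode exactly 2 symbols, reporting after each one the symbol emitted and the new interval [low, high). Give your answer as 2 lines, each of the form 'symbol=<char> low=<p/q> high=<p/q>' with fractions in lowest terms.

Step 1: interval [0/1, 1/1), width = 1/1 - 0/1 = 1/1
  'a': [0/1 + 1/1*0/1, 0/1 + 1/1*1/6) = [0/1, 1/6)
  'e': [0/1 + 1/1*1/6, 0/1 + 1/1*5/6) = [1/6, 5/6)
  'f': [0/1 + 1/1*5/6, 0/1 + 1/1*1/1) = [5/6, 1/1) <- contains code 11/12
  emit 'f', narrow to [5/6, 1/1)
Step 2: interval [5/6, 1/1), width = 1/1 - 5/6 = 1/6
  'a': [5/6 + 1/6*0/1, 5/6 + 1/6*1/6) = [5/6, 31/36)
  'e': [5/6 + 1/6*1/6, 5/6 + 1/6*5/6) = [31/36, 35/36) <- contains code 11/12
  'f': [5/6 + 1/6*5/6, 5/6 + 1/6*1/1) = [35/36, 1/1)
  emit 'e', narrow to [31/36, 35/36)

Answer: symbol=f low=5/6 high=1/1
symbol=e low=31/36 high=35/36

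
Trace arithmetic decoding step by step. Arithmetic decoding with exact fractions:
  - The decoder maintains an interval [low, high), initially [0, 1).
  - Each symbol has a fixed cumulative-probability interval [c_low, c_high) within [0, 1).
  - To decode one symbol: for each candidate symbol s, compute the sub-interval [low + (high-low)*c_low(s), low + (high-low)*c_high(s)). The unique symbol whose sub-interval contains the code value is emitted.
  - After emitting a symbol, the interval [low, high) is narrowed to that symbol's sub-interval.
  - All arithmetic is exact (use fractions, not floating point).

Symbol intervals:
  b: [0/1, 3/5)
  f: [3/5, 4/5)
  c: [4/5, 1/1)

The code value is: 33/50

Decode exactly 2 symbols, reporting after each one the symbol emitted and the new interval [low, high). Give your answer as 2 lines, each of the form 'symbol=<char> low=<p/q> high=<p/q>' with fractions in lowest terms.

Answer: symbol=f low=3/5 high=4/5
symbol=b low=3/5 high=18/25

Derivation:
Step 1: interval [0/1, 1/1), width = 1/1 - 0/1 = 1/1
  'b': [0/1 + 1/1*0/1, 0/1 + 1/1*3/5) = [0/1, 3/5)
  'f': [0/1 + 1/1*3/5, 0/1 + 1/1*4/5) = [3/5, 4/5) <- contains code 33/50
  'c': [0/1 + 1/1*4/5, 0/1 + 1/1*1/1) = [4/5, 1/1)
  emit 'f', narrow to [3/5, 4/5)
Step 2: interval [3/5, 4/5), width = 4/5 - 3/5 = 1/5
  'b': [3/5 + 1/5*0/1, 3/5 + 1/5*3/5) = [3/5, 18/25) <- contains code 33/50
  'f': [3/5 + 1/5*3/5, 3/5 + 1/5*4/5) = [18/25, 19/25)
  'c': [3/5 + 1/5*4/5, 3/5 + 1/5*1/1) = [19/25, 4/5)
  emit 'b', narrow to [3/5, 18/25)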